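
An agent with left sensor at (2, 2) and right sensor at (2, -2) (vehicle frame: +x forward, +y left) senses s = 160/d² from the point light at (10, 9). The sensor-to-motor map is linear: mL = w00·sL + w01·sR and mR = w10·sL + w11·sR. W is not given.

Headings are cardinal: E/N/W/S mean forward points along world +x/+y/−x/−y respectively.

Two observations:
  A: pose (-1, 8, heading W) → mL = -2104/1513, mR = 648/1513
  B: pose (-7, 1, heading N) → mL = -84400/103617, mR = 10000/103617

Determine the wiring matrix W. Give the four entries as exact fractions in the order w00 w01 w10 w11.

obs A: pose=(-1,8,W) → sL=80/89, sR=16/17, mL=-2104/1513, mR=648/1513
obs B: pose=(-7,1,N) → sL=160/397, sR=160/261, mL=-84400/103617, mR=10000/103617
sensor matrix S = [[80/89, 16/17], [160/397, 160/261]]; det S = 26920960/156772521
solve [mL_A; mL_B] = S·[w00; w01] and [mR_A; mR_B] = S·[w10; w11]:
  w00 = -1/2, w01 = -1, w10 = 1, w11 = -1/2

-1/2 -1 1 -1/2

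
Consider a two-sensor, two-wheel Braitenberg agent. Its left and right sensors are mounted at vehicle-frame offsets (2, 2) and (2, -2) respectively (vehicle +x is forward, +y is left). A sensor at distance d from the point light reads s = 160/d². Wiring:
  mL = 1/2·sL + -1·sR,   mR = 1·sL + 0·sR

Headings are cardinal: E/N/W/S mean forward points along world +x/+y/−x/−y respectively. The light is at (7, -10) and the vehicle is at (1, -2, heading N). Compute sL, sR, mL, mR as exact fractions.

left sensor world pos  = (-1, 0); dL² = 164
right sensor world pos = (3, 0); dR² = 116
sL = 160/164 = 40/41
sR = 160/116 = 40/29
mL = 1/2·sL + -1·sR = -1060/1189
mR = 1·sL + 0·sR = 40/41

40/41 40/29 -1060/1189 40/41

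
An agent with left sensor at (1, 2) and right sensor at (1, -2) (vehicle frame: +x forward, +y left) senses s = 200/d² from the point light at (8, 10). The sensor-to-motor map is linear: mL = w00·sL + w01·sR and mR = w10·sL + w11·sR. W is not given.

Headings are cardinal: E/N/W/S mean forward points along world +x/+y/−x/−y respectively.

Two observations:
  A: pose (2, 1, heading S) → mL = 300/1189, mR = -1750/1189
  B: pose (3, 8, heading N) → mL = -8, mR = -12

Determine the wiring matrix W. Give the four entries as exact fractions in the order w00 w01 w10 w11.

obs A: pose=(2,1,S) → sL=50/29, sR=50/41, mL=300/1189, mR=-1750/1189
obs B: pose=(3,8,N) → sL=4, sR=20, mL=-8, mR=-12
sensor matrix S = [[50/29, 50/41], [4, 20]]; det S = 35200/1189
solve [mL_A; mL_B] = S·[w00; w01] and [mR_A; mR_B] = S·[w10; w11]:
  w00 = 1/2, w01 = -1/2, w10 = -1/2, w11 = -1/2

1/2 -1/2 -1/2 -1/2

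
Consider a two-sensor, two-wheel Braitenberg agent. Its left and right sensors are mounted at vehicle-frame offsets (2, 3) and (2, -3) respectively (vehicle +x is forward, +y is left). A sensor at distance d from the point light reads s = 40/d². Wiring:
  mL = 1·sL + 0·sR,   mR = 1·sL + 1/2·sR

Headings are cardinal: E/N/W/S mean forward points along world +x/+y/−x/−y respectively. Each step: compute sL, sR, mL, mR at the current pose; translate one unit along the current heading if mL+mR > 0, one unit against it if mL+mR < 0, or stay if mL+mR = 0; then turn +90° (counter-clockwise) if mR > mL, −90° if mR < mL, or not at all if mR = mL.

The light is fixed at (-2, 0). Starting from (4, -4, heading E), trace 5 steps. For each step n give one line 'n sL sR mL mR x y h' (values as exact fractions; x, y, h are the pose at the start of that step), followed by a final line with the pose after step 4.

0 8/13 40/113 8/13 1164/1469 4 -4 E
1 2 5/13 2 57/26 5 -4 N
2 40/61 8/5 40/61 444/305 5 -3 W
3 20/53 20/17 20/53 870/901 4 -3 S
4 8/13 40/113 8/13 1164/1469 4 -4 E
final 5 -4 N

n=0: pose=(4,-4,E); sL=8/13, sR=40/113; mL=8/13, mR=1164/1469; mL+mR=2068/1469 → advance +1; mR−mL=20/113 → turn +1·90°
n=1: pose=(5,-4,N); sL=2, sR=5/13; mL=2, mR=57/26; mL+mR=109/26 → advance +1; mR−mL=5/26 → turn +1·90°
n=2: pose=(5,-3,W); sL=40/61, sR=8/5; mL=40/61, mR=444/305; mL+mR=644/305 → advance +1; mR−mL=4/5 → turn +1·90°
n=3: pose=(4,-3,S); sL=20/53, sR=20/17; mL=20/53, mR=870/901; mL+mR=1210/901 → advance +1; mR−mL=10/17 → turn +1·90°
n=4: pose=(4,-4,E); sL=8/13, sR=40/113; mL=8/13, mR=1164/1469; mL+mR=2068/1469 → advance +1; mR−mL=20/113 → turn +1·90°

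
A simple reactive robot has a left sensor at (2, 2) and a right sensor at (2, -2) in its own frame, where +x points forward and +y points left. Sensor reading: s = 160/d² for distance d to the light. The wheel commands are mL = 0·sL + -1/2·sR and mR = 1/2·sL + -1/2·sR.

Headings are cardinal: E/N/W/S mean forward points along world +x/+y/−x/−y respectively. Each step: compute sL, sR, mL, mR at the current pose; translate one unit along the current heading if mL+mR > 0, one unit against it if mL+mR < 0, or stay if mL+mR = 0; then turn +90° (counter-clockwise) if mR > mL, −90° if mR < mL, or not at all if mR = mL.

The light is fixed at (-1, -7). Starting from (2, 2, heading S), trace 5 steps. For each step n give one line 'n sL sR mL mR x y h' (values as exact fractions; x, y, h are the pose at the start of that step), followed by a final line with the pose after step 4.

n=0: pose=(2,2,S); sL=80/37, sR=16/5; mL=-8/5, mR=-96/185; mL+mR=-392/185 → advance -1; mR−mL=40/37 → turn +1·90°
n=1: pose=(2,3,E); sL=160/169, sR=160/89; mL=-80/89, mR=-6400/15041; mL+mR=-19920/15041 → advance -1; mR−mL=80/169 → turn +1·90°
n=2: pose=(1,3,N); sL=10/9, sR=1; mL=-1/2, mR=1/18; mL+mR=-4/9 → advance -1; mR−mL=5/9 → turn +1·90°
n=3: pose=(1,2,W); sL=160/49, sR=160/121; mL=-80/121, mR=5760/5929; mL+mR=1840/5929 → advance +1; mR−mL=80/49 → turn +1·90°
n=4: pose=(0,2,S); sL=80/29, sR=16/5; mL=-8/5, mR=-32/145; mL+mR=-264/145 → advance -1; mR−mL=40/29 → turn +1·90°

0 80/37 16/5 -8/5 -96/185 2 2 S
1 160/169 160/89 -80/89 -6400/15041 2 3 E
2 10/9 1 -1/2 1/18 1 3 N
3 160/49 160/121 -80/121 5760/5929 1 2 W
4 80/29 16/5 -8/5 -32/145 0 2 S
final 0 3 E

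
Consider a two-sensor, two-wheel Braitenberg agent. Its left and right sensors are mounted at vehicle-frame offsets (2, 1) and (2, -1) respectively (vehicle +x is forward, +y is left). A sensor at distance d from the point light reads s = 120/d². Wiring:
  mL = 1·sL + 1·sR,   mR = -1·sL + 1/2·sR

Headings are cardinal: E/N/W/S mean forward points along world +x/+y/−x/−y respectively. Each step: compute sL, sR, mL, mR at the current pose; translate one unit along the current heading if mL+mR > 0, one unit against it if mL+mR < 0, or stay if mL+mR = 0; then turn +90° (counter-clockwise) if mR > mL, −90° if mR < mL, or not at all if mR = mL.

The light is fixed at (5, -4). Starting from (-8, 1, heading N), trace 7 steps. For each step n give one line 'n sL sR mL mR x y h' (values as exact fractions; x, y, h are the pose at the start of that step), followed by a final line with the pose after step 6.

0 24/49 120/193 10512/9457 -1692/9457 -8 1 N
1 12/17 60/73 1896/1241 -366/1241 -8 2 E
2 120/137 24/37 7728/5069 -2796/5069 -7 2 S
3 30/53 15/29 1665/1537 -945/3074 -7 1 W
4 24/49 120/193 10512/9457 -1692/9457 -8 1 N
5 12/17 60/73 1896/1241 -366/1241 -8 2 E
6 120/137 24/37 7728/5069 -2796/5069 -7 2 S
final -7 1 W

n=0: pose=(-8,1,N); sL=24/49, sR=120/193; mL=10512/9457, mR=-1692/9457; mL+mR=180/193 → advance +1; mR−mL=-12204/9457 → turn -1·90°
n=1: pose=(-8,2,E); sL=12/17, sR=60/73; mL=1896/1241, mR=-366/1241; mL+mR=90/73 → advance +1; mR−mL=-2262/1241 → turn -1·90°
n=2: pose=(-7,2,S); sL=120/137, sR=24/37; mL=7728/5069, mR=-2796/5069; mL+mR=36/37 → advance +1; mR−mL=-10524/5069 → turn -1·90°
n=3: pose=(-7,1,W); sL=30/53, sR=15/29; mL=1665/1537, mR=-945/3074; mL+mR=45/58 → advance +1; mR−mL=-4275/3074 → turn -1·90°
n=4: pose=(-8,1,N); sL=24/49, sR=120/193; mL=10512/9457, mR=-1692/9457; mL+mR=180/193 → advance +1; mR−mL=-12204/9457 → turn -1·90°
n=5: pose=(-8,2,E); sL=12/17, sR=60/73; mL=1896/1241, mR=-366/1241; mL+mR=90/73 → advance +1; mR−mL=-2262/1241 → turn -1·90°
n=6: pose=(-7,2,S); sL=120/137, sR=24/37; mL=7728/5069, mR=-2796/5069; mL+mR=36/37 → advance +1; mR−mL=-10524/5069 → turn -1·90°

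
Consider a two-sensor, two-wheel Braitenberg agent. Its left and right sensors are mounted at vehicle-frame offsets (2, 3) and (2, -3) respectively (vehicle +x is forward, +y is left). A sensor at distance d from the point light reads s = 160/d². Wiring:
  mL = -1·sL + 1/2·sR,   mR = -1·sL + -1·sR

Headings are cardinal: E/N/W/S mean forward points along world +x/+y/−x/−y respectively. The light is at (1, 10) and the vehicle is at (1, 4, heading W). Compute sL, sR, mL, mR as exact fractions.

left sensor world pos  = (-1, 1); dL² = 85
right sensor world pos = (-1, 7); dR² = 13
sL = 160/85 = 32/17
sR = 160/13 = 160/13
mL = -1·sL + 1/2·sR = 944/221
mR = -1·sL + -1·sR = -3136/221

32/17 160/13 944/221 -3136/221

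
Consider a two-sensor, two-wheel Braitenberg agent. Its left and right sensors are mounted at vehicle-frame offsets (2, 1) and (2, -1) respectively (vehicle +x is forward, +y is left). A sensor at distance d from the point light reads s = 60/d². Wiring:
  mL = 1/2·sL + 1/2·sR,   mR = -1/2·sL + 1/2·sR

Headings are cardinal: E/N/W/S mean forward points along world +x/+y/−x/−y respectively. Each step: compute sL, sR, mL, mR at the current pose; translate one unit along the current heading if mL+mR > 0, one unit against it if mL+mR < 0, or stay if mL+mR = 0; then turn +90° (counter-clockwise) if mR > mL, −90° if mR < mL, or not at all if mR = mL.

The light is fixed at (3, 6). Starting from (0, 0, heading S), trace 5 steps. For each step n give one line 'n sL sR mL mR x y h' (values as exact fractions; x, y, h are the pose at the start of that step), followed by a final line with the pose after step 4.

0 15/17 3/4 111/136 -9/136 0 0 S
1 60/89 60/61 4500/5429 840/5429 0 -1 W
2 6/5 30/17 126/85 24/85 -1 -1 N
3 60/29 60/53 2460/1537 -720/1537 -1 0 E
4 15/17 3/4 111/136 -9/136 0 0 S
final 0 -1 W

n=0: pose=(0,0,S); sL=15/17, sR=3/4; mL=111/136, mR=-9/136; mL+mR=3/4 → advance +1; mR−mL=-15/17 → turn -1·90°
n=1: pose=(0,-1,W); sL=60/89, sR=60/61; mL=4500/5429, mR=840/5429; mL+mR=60/61 → advance +1; mR−mL=-60/89 → turn -1·90°
n=2: pose=(-1,-1,N); sL=6/5, sR=30/17; mL=126/85, mR=24/85; mL+mR=30/17 → advance +1; mR−mL=-6/5 → turn -1·90°
n=3: pose=(-1,0,E); sL=60/29, sR=60/53; mL=2460/1537, mR=-720/1537; mL+mR=60/53 → advance +1; mR−mL=-60/29 → turn -1·90°
n=4: pose=(0,0,S); sL=15/17, sR=3/4; mL=111/136, mR=-9/136; mL+mR=3/4 → advance +1; mR−mL=-15/17 → turn -1·90°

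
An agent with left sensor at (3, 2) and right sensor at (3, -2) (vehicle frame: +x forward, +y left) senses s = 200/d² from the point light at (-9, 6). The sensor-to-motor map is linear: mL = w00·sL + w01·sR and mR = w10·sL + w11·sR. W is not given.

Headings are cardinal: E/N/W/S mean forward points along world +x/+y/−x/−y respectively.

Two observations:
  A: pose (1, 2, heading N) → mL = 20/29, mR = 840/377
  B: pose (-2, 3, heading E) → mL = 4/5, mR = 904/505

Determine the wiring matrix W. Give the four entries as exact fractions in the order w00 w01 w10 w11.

0 1/2 1/2 1/2

obs A: pose=(1,2,N) → sL=40/13, sR=40/29, mL=20/29, mR=840/377
obs B: pose=(-2,3,E) → sL=200/101, sR=8/5, mL=4/5, mR=904/505
sensor matrix S = [[40/13, 40/29], [200/101, 8/5]]; det S = 83456/38077
solve [mL_A; mL_B] = S·[w00; w01] and [mR_A; mR_B] = S·[w10; w11]:
  w00 = 0, w01 = 1/2, w10 = 1/2, w11 = 1/2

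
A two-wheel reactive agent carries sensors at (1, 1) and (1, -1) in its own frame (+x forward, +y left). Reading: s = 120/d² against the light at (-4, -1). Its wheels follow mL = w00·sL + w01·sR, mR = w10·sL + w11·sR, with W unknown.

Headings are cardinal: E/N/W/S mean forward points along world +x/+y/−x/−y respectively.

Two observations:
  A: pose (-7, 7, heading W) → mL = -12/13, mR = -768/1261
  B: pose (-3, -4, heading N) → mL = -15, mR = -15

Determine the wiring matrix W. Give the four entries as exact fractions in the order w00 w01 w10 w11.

obs A: pose=(-7,7,W) → sL=24/13, sR=120/97, mL=-12/13, mR=-768/1261
obs B: pose=(-3,-4,N) → sL=30, sR=15, mL=-15, mR=-15
sensor matrix S = [[24/13, 120/97], [30, 15]]; det S = -11880/1261
solve [mL_A; mL_B] = S·[w00; w01] and [mR_A; mR_B] = S·[w10; w11]:
  w00 = -1/2, w01 = 0, w10 = -1, w11 = 1

-1/2 0 -1 1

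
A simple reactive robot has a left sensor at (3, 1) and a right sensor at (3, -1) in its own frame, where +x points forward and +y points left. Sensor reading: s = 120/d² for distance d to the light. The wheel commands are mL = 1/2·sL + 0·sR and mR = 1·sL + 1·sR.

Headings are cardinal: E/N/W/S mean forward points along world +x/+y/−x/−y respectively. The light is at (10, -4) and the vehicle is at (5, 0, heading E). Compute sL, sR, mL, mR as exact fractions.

120/29 120/13 60/29 5040/377

left sensor world pos  = (8, 1); dL² = 29
right sensor world pos = (8, -1); dR² = 13
sL = 120/29 = 120/29
sR = 120/13 = 120/13
mL = 1/2·sL + 0·sR = 60/29
mR = 1·sL + 1·sR = 5040/377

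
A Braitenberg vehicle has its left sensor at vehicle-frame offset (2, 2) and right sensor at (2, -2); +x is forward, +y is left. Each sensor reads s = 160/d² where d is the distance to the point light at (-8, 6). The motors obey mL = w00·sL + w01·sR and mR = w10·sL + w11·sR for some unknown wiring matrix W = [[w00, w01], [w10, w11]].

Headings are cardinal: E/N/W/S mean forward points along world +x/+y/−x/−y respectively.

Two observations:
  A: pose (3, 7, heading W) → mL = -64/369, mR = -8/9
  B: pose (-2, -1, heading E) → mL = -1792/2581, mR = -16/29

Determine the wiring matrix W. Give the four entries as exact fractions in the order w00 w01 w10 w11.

-1 1 0 -1/2

obs A: pose=(3,7,W) → sL=80/41, sR=16/9, mL=-64/369, mR=-8/9
obs B: pose=(-2,-1,E) → sL=160/89, sR=32/29, mL=-1792/2581, mR=-16/29
sensor matrix S = [[80/41, 16/9], [160/89, 32/29]]; det S = -993280/952389
solve [mL_A; mL_B] = S·[w00; w01] and [mR_A; mR_B] = S·[w10; w11]:
  w00 = -1, w01 = 1, w10 = 0, w11 = -1/2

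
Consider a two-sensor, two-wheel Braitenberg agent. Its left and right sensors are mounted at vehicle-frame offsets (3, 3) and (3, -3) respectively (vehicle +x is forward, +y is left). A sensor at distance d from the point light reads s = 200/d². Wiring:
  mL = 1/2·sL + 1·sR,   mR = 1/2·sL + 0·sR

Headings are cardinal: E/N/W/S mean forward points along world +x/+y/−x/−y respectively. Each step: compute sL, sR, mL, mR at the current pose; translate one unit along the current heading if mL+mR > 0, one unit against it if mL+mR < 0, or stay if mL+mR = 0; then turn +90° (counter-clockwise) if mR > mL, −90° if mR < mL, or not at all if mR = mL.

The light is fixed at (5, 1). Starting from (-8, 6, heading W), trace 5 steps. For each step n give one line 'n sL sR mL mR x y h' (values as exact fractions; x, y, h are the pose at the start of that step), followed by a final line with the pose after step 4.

n=0: pose=(-8,6,W); sL=10/13, sR=5/8; mL=105/104, mR=5/13; mL+mR=145/104 → advance +1; mR−mL=-5/8 → turn -1·90°
n=1: pose=(-9,6,N); sL=200/353, sR=40/37; mL=17820/13061, mR=100/353; mL+mR=21520/13061 → advance +1; mR−mL=-40/37 → turn -1·90°
n=2: pose=(-9,7,E); sL=100/101, sR=20/13; mL=2670/1313, mR=50/101; mL+mR=3320/1313 → advance +1; mR−mL=-20/13 → turn -1·90°
n=3: pose=(-8,7,S); sL=200/109, sR=40/53; mL=9660/5777, mR=100/109; mL+mR=14960/5777 → advance +1; mR−mL=-40/53 → turn -1·90°
n=4: pose=(-8,6,W); sL=10/13, sR=5/8; mL=105/104, mR=5/13; mL+mR=145/104 → advance +1; mR−mL=-5/8 → turn -1·90°

0 10/13 5/8 105/104 5/13 -8 6 W
1 200/353 40/37 17820/13061 100/353 -9 6 N
2 100/101 20/13 2670/1313 50/101 -9 7 E
3 200/109 40/53 9660/5777 100/109 -8 7 S
4 10/13 5/8 105/104 5/13 -8 6 W
final -9 6 N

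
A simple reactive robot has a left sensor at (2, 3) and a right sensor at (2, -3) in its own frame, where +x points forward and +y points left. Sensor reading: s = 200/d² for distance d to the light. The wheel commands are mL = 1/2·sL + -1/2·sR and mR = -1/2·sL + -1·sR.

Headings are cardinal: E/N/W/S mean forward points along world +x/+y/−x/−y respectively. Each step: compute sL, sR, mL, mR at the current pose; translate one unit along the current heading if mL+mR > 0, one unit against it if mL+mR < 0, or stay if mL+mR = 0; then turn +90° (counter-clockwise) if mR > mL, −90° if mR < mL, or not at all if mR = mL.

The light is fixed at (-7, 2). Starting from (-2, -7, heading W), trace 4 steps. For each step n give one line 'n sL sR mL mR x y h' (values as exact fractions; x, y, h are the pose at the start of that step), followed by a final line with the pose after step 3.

n=0: pose=(-2,-7,W); sL=200/153, sR=40/9; mL=-80/51, mR=-260/51; mL+mR=-20/3 → advance -1; mR−mL=-60/17 → turn -1·90°
n=1: pose=(-1,-7,N); sL=100/29, sR=20/13; mL=360/377, mR=-1230/377; mL+mR=-30/13 → advance -1; mR−mL=-1590/377 → turn -1·90°
n=2: pose=(-1,-8,E); sL=200/113, sR=200/233; mL=12000/26329, mR=-45900/26329; mL+mR=-300/233 → advance -1; mR−mL=-57900/26329 → turn -1·90°
n=3: pose=(-2,-8,S); sL=25/26, sR=50/37; mL=-375/1924, mR=-3525/1924; mL+mR=-75/37 → advance -1; mR−mL=-1575/962 → turn -1·90°

0 200/153 40/9 -80/51 -260/51 -2 -7 W
1 100/29 20/13 360/377 -1230/377 -1 -7 N
2 200/113 200/233 12000/26329 -45900/26329 -1 -8 E
3 25/26 50/37 -375/1924 -3525/1924 -2 -8 S
final -2 -7 W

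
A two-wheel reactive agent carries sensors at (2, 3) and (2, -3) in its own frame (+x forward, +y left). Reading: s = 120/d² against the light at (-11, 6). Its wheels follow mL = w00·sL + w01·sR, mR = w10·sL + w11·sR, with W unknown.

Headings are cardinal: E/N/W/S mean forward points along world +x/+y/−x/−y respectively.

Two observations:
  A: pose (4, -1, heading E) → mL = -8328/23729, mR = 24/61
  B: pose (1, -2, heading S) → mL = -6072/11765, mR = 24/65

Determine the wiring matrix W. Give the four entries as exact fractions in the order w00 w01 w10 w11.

-1/2 -1/2 1 0

obs A: pose=(4,-1,E) → sL=24/61, sR=120/389, mL=-8328/23729, mR=24/61
obs B: pose=(1,-2,S) → sL=24/65, sR=120/181, mL=-6072/11765, mR=24/65
sensor matrix S = [[24/61, 120/389], [24/65, 120/181]]; det S = 8204544/55834337
solve [mL_A; mL_B] = S·[w00; w01] and [mR_A; mR_B] = S·[w10; w11]:
  w00 = -1/2, w01 = -1/2, w10 = 1, w11 = 0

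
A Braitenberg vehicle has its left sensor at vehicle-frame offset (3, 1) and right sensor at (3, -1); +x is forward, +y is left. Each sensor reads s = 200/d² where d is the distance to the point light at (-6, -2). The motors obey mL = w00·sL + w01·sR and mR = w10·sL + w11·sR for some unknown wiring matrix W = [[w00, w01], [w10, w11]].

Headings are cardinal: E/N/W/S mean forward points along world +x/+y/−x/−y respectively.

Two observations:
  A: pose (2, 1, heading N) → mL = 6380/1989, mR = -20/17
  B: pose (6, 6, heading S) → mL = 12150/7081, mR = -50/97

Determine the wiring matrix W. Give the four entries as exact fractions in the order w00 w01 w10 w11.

1 1/2 -1/2 0

obs A: pose=(2,1,N) → sL=40/17, sR=200/117, mL=6380/1989, mR=-20/17
obs B: pose=(6,6,S) → sL=100/97, sR=100/73, mL=12150/7081, mR=-50/97
sensor matrix S = [[40/17, 200/117], [100/97, 100/73]]; det S = 20576000/14084109
solve [mL_A; mL_B] = S·[w00; w01] and [mR_A; mR_B] = S·[w10; w11]:
  w00 = 1, w01 = 1/2, w10 = -1/2, w11 = 0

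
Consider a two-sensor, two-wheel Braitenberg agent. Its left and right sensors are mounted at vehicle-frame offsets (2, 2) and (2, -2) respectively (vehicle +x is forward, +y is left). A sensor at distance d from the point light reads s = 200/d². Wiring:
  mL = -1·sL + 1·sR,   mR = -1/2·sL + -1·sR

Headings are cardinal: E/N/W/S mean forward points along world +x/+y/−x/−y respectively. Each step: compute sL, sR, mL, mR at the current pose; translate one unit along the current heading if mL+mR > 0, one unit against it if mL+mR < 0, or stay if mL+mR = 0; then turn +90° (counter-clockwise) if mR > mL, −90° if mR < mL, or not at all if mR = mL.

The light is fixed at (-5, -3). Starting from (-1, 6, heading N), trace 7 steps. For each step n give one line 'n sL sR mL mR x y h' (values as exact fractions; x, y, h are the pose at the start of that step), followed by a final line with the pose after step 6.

0 8/5 200/157 -256/785 -1628/785 -1 6 N
1 25/17 25/9 200/153 -1075/306 -1 5 E
2 200/61 200/37 4800/2257 -15900/2257 -2 5 S
3 4 100/61 -144/61 -222/61 -2 6 W
4 8/5 200/157 -256/785 -1628/785 -1 6 N
5 25/17 25/9 200/153 -1075/306 -1 5 E
6 200/61 200/37 4800/2257 -15900/2257 -2 5 S
final -2 6 W

n=0: pose=(-1,6,N); sL=8/5, sR=200/157; mL=-256/785, mR=-1628/785; mL+mR=-12/5 → advance -1; mR−mL=-1372/785 → turn -1·90°
n=1: pose=(-1,5,E); sL=25/17, sR=25/9; mL=200/153, mR=-1075/306; mL+mR=-75/34 → advance -1; mR−mL=-1475/306 → turn -1·90°
n=2: pose=(-2,5,S); sL=200/61, sR=200/37; mL=4800/2257, mR=-15900/2257; mL+mR=-300/61 → advance -1; mR−mL=-20700/2257 → turn -1·90°
n=3: pose=(-2,6,W); sL=4, sR=100/61; mL=-144/61, mR=-222/61; mL+mR=-6 → advance -1; mR−mL=-78/61 → turn -1·90°
n=4: pose=(-1,6,N); sL=8/5, sR=200/157; mL=-256/785, mR=-1628/785; mL+mR=-12/5 → advance -1; mR−mL=-1372/785 → turn -1·90°
n=5: pose=(-1,5,E); sL=25/17, sR=25/9; mL=200/153, mR=-1075/306; mL+mR=-75/34 → advance -1; mR−mL=-1475/306 → turn -1·90°
n=6: pose=(-2,5,S); sL=200/61, sR=200/37; mL=4800/2257, mR=-15900/2257; mL+mR=-300/61 → advance -1; mR−mL=-20700/2257 → turn -1·90°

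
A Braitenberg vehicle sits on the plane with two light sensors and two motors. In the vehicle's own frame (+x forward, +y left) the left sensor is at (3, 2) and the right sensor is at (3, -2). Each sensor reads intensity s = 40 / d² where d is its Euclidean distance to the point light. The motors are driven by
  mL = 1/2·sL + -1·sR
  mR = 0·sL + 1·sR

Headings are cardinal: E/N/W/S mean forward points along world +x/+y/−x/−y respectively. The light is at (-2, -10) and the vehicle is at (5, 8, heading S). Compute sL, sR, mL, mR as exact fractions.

20/153 4/25 -362/3825 4/25

left sensor world pos  = (7, 5); dL² = 306
right sensor world pos = (3, 5); dR² = 250
sL = 40/306 = 20/153
sR = 40/250 = 4/25
mL = 1/2·sL + -1·sR = -362/3825
mR = 0·sL + 1·sR = 4/25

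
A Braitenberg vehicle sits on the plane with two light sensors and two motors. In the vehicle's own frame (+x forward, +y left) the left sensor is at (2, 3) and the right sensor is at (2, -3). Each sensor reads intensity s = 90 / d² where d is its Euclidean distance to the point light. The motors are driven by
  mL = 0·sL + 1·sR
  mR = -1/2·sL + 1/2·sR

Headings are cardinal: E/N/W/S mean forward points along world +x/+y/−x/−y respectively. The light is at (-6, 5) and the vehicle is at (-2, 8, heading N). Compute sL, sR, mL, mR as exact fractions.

left sensor world pos  = (-5, 10); dL² = 26
right sensor world pos = (1, 10); dR² = 74
sL = 90/26 = 45/13
sR = 90/74 = 45/37
mL = 0·sL + 1·sR = 45/37
mR = -1/2·sL + 1/2·sR = -540/481

45/13 45/37 45/37 -540/481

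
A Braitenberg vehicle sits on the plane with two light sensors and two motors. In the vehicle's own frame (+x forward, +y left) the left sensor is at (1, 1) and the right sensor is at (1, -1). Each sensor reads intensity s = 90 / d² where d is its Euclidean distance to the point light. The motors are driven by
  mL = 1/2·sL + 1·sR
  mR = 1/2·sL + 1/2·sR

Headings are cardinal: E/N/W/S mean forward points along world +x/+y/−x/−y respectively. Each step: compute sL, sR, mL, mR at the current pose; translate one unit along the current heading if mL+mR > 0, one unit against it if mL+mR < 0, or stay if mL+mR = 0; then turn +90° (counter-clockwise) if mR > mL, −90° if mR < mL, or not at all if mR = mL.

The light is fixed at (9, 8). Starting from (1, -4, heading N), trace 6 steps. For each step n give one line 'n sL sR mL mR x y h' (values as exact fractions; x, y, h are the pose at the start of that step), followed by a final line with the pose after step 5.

n=0: pose=(1,-4,N); sL=45/101, sR=9/17; mL=2583/3434, mR=837/1717; mL+mR=4257/3434 → advance +1; mR−mL=-9/34 → turn -1·90°
n=1: pose=(1,-3,E); sL=90/149, sR=90/193; mL=22095/28757, mR=15390/28757; mL+mR=37485/28757 → advance +1; mR−mL=-45/193 → turn -1·90°
n=2: pose=(2,-3,S); sL=1/2, sR=45/104; mL=71/104, mR=97/208; mL+mR=239/208 → advance +1; mR−mL=-45/208 → turn -1·90°
n=3: pose=(2,-4,W); sL=90/233, sR=18/37; mL=5859/8621, mR=3762/8621; mL+mR=9621/8621 → advance +1; mR−mL=-9/37 → turn -1·90°
n=4: pose=(1,-4,N); sL=45/101, sR=9/17; mL=2583/3434, mR=837/1717; mL+mR=4257/3434 → advance +1; mR−mL=-9/34 → turn -1·90°
n=5: pose=(1,-3,E); sL=90/149, sR=90/193; mL=22095/28757, mR=15390/28757; mL+mR=37485/28757 → advance +1; mR−mL=-45/193 → turn -1·90°

0 45/101 9/17 2583/3434 837/1717 1 -4 N
1 90/149 90/193 22095/28757 15390/28757 1 -3 E
2 1/2 45/104 71/104 97/208 2 -3 S
3 90/233 18/37 5859/8621 3762/8621 2 -4 W
4 45/101 9/17 2583/3434 837/1717 1 -4 N
5 90/149 90/193 22095/28757 15390/28757 1 -3 E
final 2 -3 S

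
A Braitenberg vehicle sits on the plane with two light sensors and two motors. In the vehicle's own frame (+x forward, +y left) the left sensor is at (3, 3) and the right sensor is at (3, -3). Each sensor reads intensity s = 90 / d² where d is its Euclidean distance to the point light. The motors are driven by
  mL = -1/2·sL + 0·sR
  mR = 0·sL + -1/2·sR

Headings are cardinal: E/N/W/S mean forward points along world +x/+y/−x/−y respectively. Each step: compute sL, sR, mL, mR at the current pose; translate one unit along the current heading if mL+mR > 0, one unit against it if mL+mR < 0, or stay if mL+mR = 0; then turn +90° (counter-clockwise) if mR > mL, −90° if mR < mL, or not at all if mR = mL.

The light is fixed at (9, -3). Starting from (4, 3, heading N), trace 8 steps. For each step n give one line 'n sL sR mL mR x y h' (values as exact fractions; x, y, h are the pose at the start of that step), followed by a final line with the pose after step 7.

n=0: pose=(4,3,N); sL=18/29, sR=18/17; mL=-9/29, mR=-9/17; mL+mR=-414/493 → advance -1; mR−mL=-108/493 → turn -1·90°
n=1: pose=(4,2,E); sL=45/34, sR=45/4; mL=-45/68, mR=-45/8; mL+mR=-855/136 → advance -1; mR−mL=-675/136 → turn -1·90°
n=2: pose=(3,2,S); sL=90/13, sR=18/17; mL=-45/13, mR=-9/17; mL+mR=-882/221 → advance -1; mR−mL=648/221 → turn +1·90°
n=3: pose=(3,3,E); sL=1, sR=5; mL=-1/2, mR=-5/2; mL+mR=-3 → advance -1; mR−mL=-2 → turn -1·90°
n=4: pose=(2,3,S); sL=18/5, sR=90/109; mL=-9/5, mR=-45/109; mL+mR=-1206/545 → advance -1; mR−mL=756/545 → turn +1·90°
n=5: pose=(2,4,E); sL=45/58, sR=45/16; mL=-45/116, mR=-45/32; mL+mR=-1665/928 → advance -1; mR−mL=-945/928 → turn -1·90°
n=6: pose=(1,4,S); sL=90/41, sR=90/137; mL=-45/41, mR=-45/137; mL+mR=-8010/5617 → advance -1; mR−mL=4320/5617 → turn +1·90°
n=7: pose=(1,5,E); sL=45/73, sR=9/5; mL=-45/146, mR=-9/10; mL+mR=-441/365 → advance -1; mR−mL=-216/365 → turn -1·90°

0 18/29 18/17 -9/29 -9/17 4 3 N
1 45/34 45/4 -45/68 -45/8 4 2 E
2 90/13 18/17 -45/13 -9/17 3 2 S
3 1 5 -1/2 -5/2 3 3 E
4 18/5 90/109 -9/5 -45/109 2 3 S
5 45/58 45/16 -45/116 -45/32 2 4 E
6 90/41 90/137 -45/41 -45/137 1 4 S
7 45/73 9/5 -45/146 -9/10 1 5 E
final 0 5 S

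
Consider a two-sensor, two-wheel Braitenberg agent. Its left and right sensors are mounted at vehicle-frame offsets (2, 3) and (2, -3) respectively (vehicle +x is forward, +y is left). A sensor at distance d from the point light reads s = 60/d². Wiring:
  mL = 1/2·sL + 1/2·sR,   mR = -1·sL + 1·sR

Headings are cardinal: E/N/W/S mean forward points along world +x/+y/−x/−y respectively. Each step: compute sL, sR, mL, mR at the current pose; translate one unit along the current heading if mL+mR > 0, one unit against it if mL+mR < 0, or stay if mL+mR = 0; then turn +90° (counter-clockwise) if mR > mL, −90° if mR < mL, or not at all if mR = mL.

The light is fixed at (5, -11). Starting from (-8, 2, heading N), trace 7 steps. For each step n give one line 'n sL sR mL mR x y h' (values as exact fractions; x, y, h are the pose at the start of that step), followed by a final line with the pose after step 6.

0 60/481 12/65 372/2405 144/2405 -8 2 N
1 6/41 30/121 978/4961 504/4961 -8 3 E
2 4/15 20/123 44/205 -64/615 -7 3 S
3 15/74 15/113 2805/16724 -585/8362 -7 2 W
4 60/481 12/65 372/2405 144/2405 -8 2 N
5 6/41 30/121 978/4961 504/4961 -8 3 E
6 4/15 20/123 44/205 -64/615 -7 3 S
final -7 2 W

n=0: pose=(-8,2,N); sL=60/481, sR=12/65; mL=372/2405, mR=144/2405; mL+mR=516/2405 → advance +1; mR−mL=-228/2405 → turn -1·90°
n=1: pose=(-8,3,E); sL=6/41, sR=30/121; mL=978/4961, mR=504/4961; mL+mR=1482/4961 → advance +1; mR−mL=-474/4961 → turn -1·90°
n=2: pose=(-7,3,S); sL=4/15, sR=20/123; mL=44/205, mR=-64/615; mL+mR=68/615 → advance +1; mR−mL=-196/615 → turn -1·90°
n=3: pose=(-7,2,W); sL=15/74, sR=15/113; mL=2805/16724, mR=-585/8362; mL+mR=1635/16724 → advance +1; mR−mL=-3975/16724 → turn -1·90°
n=4: pose=(-8,2,N); sL=60/481, sR=12/65; mL=372/2405, mR=144/2405; mL+mR=516/2405 → advance +1; mR−mL=-228/2405 → turn -1·90°
n=5: pose=(-8,3,E); sL=6/41, sR=30/121; mL=978/4961, mR=504/4961; mL+mR=1482/4961 → advance +1; mR−mL=-474/4961 → turn -1·90°
n=6: pose=(-7,3,S); sL=4/15, sR=20/123; mL=44/205, mR=-64/615; mL+mR=68/615 → advance +1; mR−mL=-196/615 → turn -1·90°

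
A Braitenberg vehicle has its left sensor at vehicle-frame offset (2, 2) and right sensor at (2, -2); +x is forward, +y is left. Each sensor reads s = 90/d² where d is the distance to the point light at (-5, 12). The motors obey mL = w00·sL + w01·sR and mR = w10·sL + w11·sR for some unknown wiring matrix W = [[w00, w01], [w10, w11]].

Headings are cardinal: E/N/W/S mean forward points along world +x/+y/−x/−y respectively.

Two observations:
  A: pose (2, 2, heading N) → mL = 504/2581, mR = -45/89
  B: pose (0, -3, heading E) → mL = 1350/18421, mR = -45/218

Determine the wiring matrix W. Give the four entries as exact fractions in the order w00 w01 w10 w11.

obs A: pose=(2,2,N) → sL=90/89, sR=18/29, mL=504/2581, mR=-45/89
obs B: pose=(0,-3,E) → sL=45/109, sR=45/169, mL=1350/18421, mR=-45/218
sensor matrix S = [[90/89, 18/29], [45/109, 45/169]]; det S = 618840/47544601
solve [mL_A; mL_B] = S·[w00; w01] and [mR_A; mR_B] = S·[w10; w11]:
  w00 = 1/2, w01 = -1/2, w10 = -1/2, w11 = 0

1/2 -1/2 -1/2 0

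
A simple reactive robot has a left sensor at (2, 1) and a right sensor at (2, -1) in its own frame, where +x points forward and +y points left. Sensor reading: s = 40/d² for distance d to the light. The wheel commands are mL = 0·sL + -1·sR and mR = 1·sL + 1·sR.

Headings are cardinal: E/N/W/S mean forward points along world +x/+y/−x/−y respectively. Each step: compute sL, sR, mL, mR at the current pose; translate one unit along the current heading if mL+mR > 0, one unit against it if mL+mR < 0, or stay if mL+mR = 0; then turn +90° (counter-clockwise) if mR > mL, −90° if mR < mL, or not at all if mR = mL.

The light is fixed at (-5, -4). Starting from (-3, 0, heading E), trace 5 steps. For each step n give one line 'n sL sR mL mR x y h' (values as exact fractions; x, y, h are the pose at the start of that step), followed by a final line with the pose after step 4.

n=0: pose=(-3,0,E); sL=40/41, sR=8/5; mL=-8/5, mR=528/205; mL+mR=40/41 → advance +1; mR−mL=856/205 → turn +1·90°
n=1: pose=(-2,0,N); sL=1, sR=10/13; mL=-10/13, mR=23/13; mL+mR=1 → advance +1; mR−mL=33/13 → turn +1·90°
n=2: pose=(-2,1,W); sL=40/17, sR=40/37; mL=-40/37, mR=2160/629; mL+mR=40/17 → advance +1; mR−mL=2840/629 → turn +1·90°
n=3: pose=(-3,1,S); sL=20/9, sR=4; mL=-4, mR=56/9; mL+mR=20/9 → advance +1; mR−mL=92/9 → turn +1·90°
n=4: pose=(-3,0,E); sL=40/41, sR=8/5; mL=-8/5, mR=528/205; mL+mR=40/41 → advance +1; mR−mL=856/205 → turn +1·90°

0 40/41 8/5 -8/5 528/205 -3 0 E
1 1 10/13 -10/13 23/13 -2 0 N
2 40/17 40/37 -40/37 2160/629 -2 1 W
3 20/9 4 -4 56/9 -3 1 S
4 40/41 8/5 -8/5 528/205 -3 0 E
final -2 0 N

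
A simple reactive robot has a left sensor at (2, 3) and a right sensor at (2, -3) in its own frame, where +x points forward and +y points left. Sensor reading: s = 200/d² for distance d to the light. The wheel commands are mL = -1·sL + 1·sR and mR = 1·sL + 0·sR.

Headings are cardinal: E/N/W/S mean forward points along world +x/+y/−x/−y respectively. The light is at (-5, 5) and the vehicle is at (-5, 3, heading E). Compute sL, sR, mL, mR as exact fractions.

40 200/29 -960/29 40

left sensor world pos  = (-3, 6); dL² = 5
right sensor world pos = (-3, 0); dR² = 29
sL = 200/5 = 40
sR = 200/29 = 200/29
mL = -1·sL + 1·sR = -960/29
mR = 1·sL + 0·sR = 40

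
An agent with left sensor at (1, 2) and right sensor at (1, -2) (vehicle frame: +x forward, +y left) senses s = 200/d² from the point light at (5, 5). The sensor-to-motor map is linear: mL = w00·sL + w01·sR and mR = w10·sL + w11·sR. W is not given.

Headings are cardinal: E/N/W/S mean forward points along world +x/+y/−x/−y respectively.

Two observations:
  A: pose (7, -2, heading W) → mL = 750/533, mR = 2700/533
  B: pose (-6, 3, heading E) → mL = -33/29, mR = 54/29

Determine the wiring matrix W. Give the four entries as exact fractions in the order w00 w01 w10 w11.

-1 1/2 1/2 1/2

obs A: pose=(7,-2,W) → sL=100/41, sR=100/13, mL=750/533, mR=2700/533
obs B: pose=(-6,3,E) → sL=2, sR=50/29, mL=-33/29, mR=54/29
sensor matrix S = [[100/41, 100/13], [2, 50/29]]; det S = -172800/15457
solve [mL_A; mL_B] = S·[w00; w01] and [mR_A; mR_B] = S·[w10; w11]:
  w00 = -1, w01 = 1/2, w10 = 1/2, w11 = 1/2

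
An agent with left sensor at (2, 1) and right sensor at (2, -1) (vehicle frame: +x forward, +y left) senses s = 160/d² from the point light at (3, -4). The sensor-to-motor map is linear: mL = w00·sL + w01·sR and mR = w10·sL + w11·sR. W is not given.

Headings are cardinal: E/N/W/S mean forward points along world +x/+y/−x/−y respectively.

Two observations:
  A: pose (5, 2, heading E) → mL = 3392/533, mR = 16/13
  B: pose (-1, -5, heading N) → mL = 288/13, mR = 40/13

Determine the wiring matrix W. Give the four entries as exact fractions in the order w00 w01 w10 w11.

1 1 1/2 0

obs A: pose=(5,2,E) → sL=32/13, sR=160/41, mL=3392/533, mR=16/13
obs B: pose=(-1,-5,N) → sL=80/13, sR=16, mL=288/13, mR=40/13
sensor matrix S = [[32/13, 160/41], [80/13, 16]]; det S = 8192/533
solve [mL_A; mL_B] = S·[w00; w01] and [mR_A; mR_B] = S·[w10; w11]:
  w00 = 1, w01 = 1, w10 = 1/2, w11 = 0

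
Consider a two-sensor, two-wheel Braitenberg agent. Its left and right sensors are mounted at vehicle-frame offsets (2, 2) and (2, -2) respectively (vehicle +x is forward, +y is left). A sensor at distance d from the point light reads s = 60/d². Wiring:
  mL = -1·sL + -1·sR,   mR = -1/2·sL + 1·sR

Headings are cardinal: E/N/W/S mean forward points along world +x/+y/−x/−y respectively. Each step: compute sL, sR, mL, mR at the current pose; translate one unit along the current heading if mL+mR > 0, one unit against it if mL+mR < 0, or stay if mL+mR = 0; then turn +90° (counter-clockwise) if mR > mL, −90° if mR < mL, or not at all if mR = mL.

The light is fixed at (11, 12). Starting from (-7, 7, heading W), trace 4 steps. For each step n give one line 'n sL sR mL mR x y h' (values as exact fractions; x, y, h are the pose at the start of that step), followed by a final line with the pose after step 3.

0 60/449 60/409 -51480/183641 14670/183641 -7 7 W
1 30/137 6/41 -2052/5617 207/5617 -6 7 S
2 60/229 20/87 -9800/19923 1970/19923 -6 8 E
3 15/101 3/13 -498/1313 411/2626 -7 8 N
final -7 7 W

n=0: pose=(-7,7,W); sL=60/449, sR=60/409; mL=-51480/183641, mR=14670/183641; mL+mR=-90/449 → advance -1; mR−mL=66150/183641 → turn +1·90°
n=1: pose=(-6,7,S); sL=30/137, sR=6/41; mL=-2052/5617, mR=207/5617; mL+mR=-45/137 → advance -1; mR−mL=2259/5617 → turn +1·90°
n=2: pose=(-6,8,E); sL=60/229, sR=20/87; mL=-9800/19923, mR=1970/19923; mL+mR=-90/229 → advance -1; mR−mL=11770/19923 → turn +1·90°
n=3: pose=(-7,8,N); sL=15/101, sR=3/13; mL=-498/1313, mR=411/2626; mL+mR=-45/202 → advance -1; mR−mL=1407/2626 → turn +1·90°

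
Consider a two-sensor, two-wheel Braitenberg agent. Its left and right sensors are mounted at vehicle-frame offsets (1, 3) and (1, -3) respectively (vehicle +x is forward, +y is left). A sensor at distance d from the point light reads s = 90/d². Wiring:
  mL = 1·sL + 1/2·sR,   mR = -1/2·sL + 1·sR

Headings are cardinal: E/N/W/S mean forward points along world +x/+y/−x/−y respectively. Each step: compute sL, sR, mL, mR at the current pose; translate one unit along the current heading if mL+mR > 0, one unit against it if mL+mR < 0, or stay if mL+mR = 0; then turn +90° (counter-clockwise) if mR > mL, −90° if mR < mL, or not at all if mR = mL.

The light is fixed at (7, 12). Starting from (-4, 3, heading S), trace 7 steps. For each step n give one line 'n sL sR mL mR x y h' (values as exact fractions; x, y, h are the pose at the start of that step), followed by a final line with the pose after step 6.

n=0: pose=(-4,3,S); sL=45/82, sR=45/148; mL=8505/12136, mR=45/1517; mL+mR=8865/12136 → advance +1; mR−mL=-8145/12136 → turn -1·90°
n=1: pose=(-4,2,W); sL=90/313, sR=90/193; mL=31455/60409, mR=19485/60409; mL+mR=50940/60409 → advance +1; mR−mL=-11970/60409 → turn -1·90°
n=2: pose=(-5,2,N); sL=5/17, sR=5/9; mL=175/306, mR=125/306; mL+mR=50/51 → advance +1; mR−mL=-25/153 → turn -1·90°
n=3: pose=(-5,3,E); sL=90/157, sR=18/53; mL=6183/8321, mR=441/8321; mL+mR=6624/8321 → advance +1; mR−mL=-5742/8321 → turn -1·90°
n=4: pose=(-4,3,S); sL=45/82, sR=45/148; mL=8505/12136, mR=45/1517; mL+mR=8865/12136 → advance +1; mR−mL=-8145/12136 → turn -1·90°
n=5: pose=(-4,2,W); sL=90/313, sR=90/193; mL=31455/60409, mR=19485/60409; mL+mR=50940/60409 → advance +1; mR−mL=-11970/60409 → turn -1·90°
n=6: pose=(-5,2,N); sL=5/17, sR=5/9; mL=175/306, mR=125/306; mL+mR=50/51 → advance +1; mR−mL=-25/153 → turn -1·90°

0 45/82 45/148 8505/12136 45/1517 -4 3 S
1 90/313 90/193 31455/60409 19485/60409 -4 2 W
2 5/17 5/9 175/306 125/306 -5 2 N
3 90/157 18/53 6183/8321 441/8321 -5 3 E
4 45/82 45/148 8505/12136 45/1517 -4 3 S
5 90/313 90/193 31455/60409 19485/60409 -4 2 W
6 5/17 5/9 175/306 125/306 -5 2 N
final -5 3 E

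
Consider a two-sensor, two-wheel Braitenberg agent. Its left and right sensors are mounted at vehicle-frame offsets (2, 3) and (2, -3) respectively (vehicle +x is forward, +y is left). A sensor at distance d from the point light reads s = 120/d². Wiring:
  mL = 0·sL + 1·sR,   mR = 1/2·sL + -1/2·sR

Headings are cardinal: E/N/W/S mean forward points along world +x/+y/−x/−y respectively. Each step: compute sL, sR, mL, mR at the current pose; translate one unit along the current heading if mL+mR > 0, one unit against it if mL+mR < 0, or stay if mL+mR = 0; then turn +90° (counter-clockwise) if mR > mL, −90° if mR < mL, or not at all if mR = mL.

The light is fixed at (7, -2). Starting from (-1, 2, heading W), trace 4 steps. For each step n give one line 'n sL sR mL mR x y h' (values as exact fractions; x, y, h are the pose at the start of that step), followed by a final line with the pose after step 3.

0 120/101 120/149 120/149 2880/15049 -1 2 W
1 2/3 5/3 5/3 -1/2 -2 2 N
2 120/113 120/53 120/53 -3600/5989 -2 3 E
3 60/17 12/13 12/13 288/221 -1 3 S
final -1 2 E

n=0: pose=(-1,2,W); sL=120/101, sR=120/149; mL=120/149, mR=2880/15049; mL+mR=15000/15049 → advance +1; mR−mL=-9240/15049 → turn -1·90°
n=1: pose=(-2,2,N); sL=2/3, sR=5/3; mL=5/3, mR=-1/2; mL+mR=7/6 → advance +1; mR−mL=-13/6 → turn -1·90°
n=2: pose=(-2,3,E); sL=120/113, sR=120/53; mL=120/53, mR=-3600/5989; mL+mR=9960/5989 → advance +1; mR−mL=-17160/5989 → turn -1·90°
n=3: pose=(-1,3,S); sL=60/17, sR=12/13; mL=12/13, mR=288/221; mL+mR=492/221 → advance +1; mR−mL=84/221 → turn +1·90°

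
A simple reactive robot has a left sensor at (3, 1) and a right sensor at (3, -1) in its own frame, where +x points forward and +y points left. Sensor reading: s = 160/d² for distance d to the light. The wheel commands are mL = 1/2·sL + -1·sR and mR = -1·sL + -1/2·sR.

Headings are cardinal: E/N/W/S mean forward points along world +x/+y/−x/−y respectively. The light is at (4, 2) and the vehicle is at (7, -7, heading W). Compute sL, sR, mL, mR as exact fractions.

8/5 5/2 -17/10 -57/20

left sensor world pos  = (4, -8); dL² = 100
right sensor world pos = (4, -6); dR² = 64
sL = 160/100 = 8/5
sR = 160/64 = 5/2
mL = 1/2·sL + -1·sR = -17/10
mR = -1·sL + -1/2·sR = -57/20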